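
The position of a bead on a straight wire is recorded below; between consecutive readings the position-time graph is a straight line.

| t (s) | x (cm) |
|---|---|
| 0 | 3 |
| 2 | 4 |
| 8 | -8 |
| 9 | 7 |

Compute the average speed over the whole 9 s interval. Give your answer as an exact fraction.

28/9 cm/s

Average speed = (total path length)/(elapsed time); on a piecewise-linear x-t graph the path length is Σ|Δx|.
0–2 s: |Δx| = |4 − 3| = 1 cm
2–8 s: |Δx| = |-8 − 4| = 12 cm
8–9 s: |Δx| = |7 − -8| = 15 cm
Total path = 28 cm; average speed = 28/9 = 28/9 cm/s.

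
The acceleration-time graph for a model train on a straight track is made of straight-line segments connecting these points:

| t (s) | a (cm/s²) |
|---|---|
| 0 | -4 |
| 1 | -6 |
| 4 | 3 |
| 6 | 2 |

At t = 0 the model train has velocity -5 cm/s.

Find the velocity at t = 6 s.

Δv equals the area under the a-t graph; then v = v₀ + Δv.
0–1 s: ½(-4 + -6)(1) = -5 cm/s
1–4 s: ½(-6 + 3)(3) = -4.5 cm/s
4–6 s: ½(3 + 2)(2) = 5 cm/s
Δv = -4.5 cm/s, so v(6) = -5 + (-4.5) = -9.5 cm/s.

-9.5 cm/s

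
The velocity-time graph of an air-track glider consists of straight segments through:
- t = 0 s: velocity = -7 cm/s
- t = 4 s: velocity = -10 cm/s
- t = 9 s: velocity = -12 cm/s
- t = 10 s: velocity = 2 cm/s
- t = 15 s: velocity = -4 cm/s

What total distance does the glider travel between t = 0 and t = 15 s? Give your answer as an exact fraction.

Total distance travelled is ∫|v| dt — sum the magnitudes of each area piece.
0–4 s: |½(-7 + -10)(4)| = 34 cm
4–9 s: |½(-10 + -12)(5)| = 55 cm
9–10 s: v = 0 at t = 69/7 s; triangle areas 36/7 + 1/7 = 37/7 cm
10–15 s: v = 0 at t = 35/3 s; triangle areas 5/3 + 20/3 = 25/3 cm
Total distance = 2155/21 cm

2155/21 cm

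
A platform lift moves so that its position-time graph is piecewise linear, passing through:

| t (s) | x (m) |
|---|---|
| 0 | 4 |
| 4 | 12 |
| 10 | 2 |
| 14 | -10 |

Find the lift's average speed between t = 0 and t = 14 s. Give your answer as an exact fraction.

15/7 m/s

Average speed = (total path length)/(elapsed time); on a piecewise-linear x-t graph the path length is Σ|Δx|.
0–4 s: |Δx| = |12 − 4| = 8 m
4–10 s: |Δx| = |2 − 12| = 10 m
10–14 s: |Δx| = |-10 − 2| = 12 m
Total path = 30 m; average speed = 30/14 = 15/7 m/s.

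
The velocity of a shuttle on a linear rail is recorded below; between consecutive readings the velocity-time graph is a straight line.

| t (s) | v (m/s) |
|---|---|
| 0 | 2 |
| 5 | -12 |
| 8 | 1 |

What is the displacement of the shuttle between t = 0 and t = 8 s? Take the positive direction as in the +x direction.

-41.5 m

Displacement is the signed area under the v-t curve.
0–5 s: ½(2 + -12)(5) = -25 m
5–8 s: ½(-12 + 1)(3) = -16.5 m
Net displacement = -41.5 m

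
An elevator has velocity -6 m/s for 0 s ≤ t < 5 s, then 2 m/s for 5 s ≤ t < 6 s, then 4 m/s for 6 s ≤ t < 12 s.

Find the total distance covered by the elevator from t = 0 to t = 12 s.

Distance (not displacement) is the total path length: add the absolute areas under v-t.
0–5 s: |-6| × 5 = 30 m
5–6 s: |2| × 1 = 2 m
6–12 s: |4| × 6 = 24 m
Total distance = 56 m

56 m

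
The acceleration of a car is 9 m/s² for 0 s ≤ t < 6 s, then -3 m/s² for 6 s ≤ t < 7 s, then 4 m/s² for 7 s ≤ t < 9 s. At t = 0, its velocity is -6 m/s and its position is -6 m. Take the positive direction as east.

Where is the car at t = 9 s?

264.5 m

On each constant-a segment, Δv = aΔt and Δx = v₀Δt + ½aΔt²; chain segment to segment.
0–6 s: v starts -6 m/s; Δx = -6·6 + ½·9·6² = 126 m; v ends 48 m/s.
6–7 s: v starts 48 m/s; Δx = 48·1 + ½·-3·1² = 46.5 m; v ends 45 m/s.
7–9 s: v starts 45 m/s; Δx = 45·2 + ½·4·2² = 98 m; v ends 53 m/s.
x(9) = -6 + Σ Δx = 264.5 m.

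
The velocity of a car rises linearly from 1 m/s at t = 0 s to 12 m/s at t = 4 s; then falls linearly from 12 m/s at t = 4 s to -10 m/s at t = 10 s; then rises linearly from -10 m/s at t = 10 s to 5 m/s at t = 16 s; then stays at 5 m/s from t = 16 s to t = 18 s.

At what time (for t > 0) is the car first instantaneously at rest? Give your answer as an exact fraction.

v changes sign on 4–10 s (from 12 to -10); the graph is linear there, so v = 0 at t = 4 + (-12)·(10 − 4)/(-10 − 12) = 80/11 s.

t = 80/11 s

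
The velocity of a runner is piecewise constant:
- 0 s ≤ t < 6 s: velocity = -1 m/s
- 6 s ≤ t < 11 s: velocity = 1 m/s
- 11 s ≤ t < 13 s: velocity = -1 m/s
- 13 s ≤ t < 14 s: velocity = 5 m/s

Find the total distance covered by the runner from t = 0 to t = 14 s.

18 m

Distance (not displacement) is the total path length: add the absolute areas under v-t.
0–6 s: |-1| × 6 = 6 m
6–11 s: |1| × 5 = 5 m
11–13 s: |-1| × 2 = 2 m
13–14 s: |5| × 1 = 5 m
Total distance = 18 m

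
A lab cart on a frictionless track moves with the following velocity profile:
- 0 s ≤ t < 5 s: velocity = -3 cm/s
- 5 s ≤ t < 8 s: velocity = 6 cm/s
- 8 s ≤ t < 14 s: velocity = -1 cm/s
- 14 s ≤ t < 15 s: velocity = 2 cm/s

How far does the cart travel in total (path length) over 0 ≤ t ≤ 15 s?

Total distance travelled is ∫|v| dt — sum the magnitudes of each area piece.
0–5 s: |-3| × 5 = 15 cm
5–8 s: |6| × 3 = 18 cm
8–14 s: |-1| × 6 = 6 cm
14–15 s: |2| × 1 = 2 cm
Total distance = 41 cm

41 cm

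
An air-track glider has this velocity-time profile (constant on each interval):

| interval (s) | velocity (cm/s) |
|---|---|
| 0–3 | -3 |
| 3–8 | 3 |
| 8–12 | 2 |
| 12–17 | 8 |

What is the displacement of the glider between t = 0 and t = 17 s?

54 cm

Displacement is the signed area under the v-t curve.
0–3 s: -3 × 3 = -9 cm
3–8 s: 3 × 5 = 15 cm
8–12 s: 2 × 4 = 8 cm
12–17 s: 8 × 5 = 40 cm
Net displacement = 54 cm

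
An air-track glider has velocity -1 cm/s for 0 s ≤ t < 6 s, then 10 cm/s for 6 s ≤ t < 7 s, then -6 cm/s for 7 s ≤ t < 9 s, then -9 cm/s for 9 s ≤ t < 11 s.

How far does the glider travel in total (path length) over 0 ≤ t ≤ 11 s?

46 cm

Total distance travelled is ∫|v| dt — sum the magnitudes of each area piece.
0–6 s: |-1| × 6 = 6 cm
6–7 s: |10| × 1 = 10 cm
7–9 s: |-6| × 2 = 12 cm
9–11 s: |-9| × 2 = 18 cm
Total distance = 46 cm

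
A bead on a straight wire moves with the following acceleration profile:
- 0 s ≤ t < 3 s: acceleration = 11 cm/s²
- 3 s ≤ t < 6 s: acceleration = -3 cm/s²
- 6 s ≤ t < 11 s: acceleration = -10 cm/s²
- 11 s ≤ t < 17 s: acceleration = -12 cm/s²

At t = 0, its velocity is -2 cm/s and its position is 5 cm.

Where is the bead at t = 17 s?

-271 cm

On each constant-a segment, Δv = aΔt and Δx = v₀Δt + ½aΔt²; chain segment to segment.
0–3 s: v starts -2 cm/s; Δx = -2·3 + ½·11·3² = 43.5 cm; v ends 31 cm/s.
3–6 s: v starts 31 cm/s; Δx = 31·3 + ½·-3·3² = 79.5 cm; v ends 22 cm/s.
6–11 s: v starts 22 cm/s; Δx = 22·5 + ½·-10·5² = -15 cm; v ends -28 cm/s.
11–17 s: v starts -28 cm/s; Δx = -28·6 + ½·-12·6² = -384 cm; v ends -100 cm/s.
x(17) = 5 + Σ Δx = -271 cm.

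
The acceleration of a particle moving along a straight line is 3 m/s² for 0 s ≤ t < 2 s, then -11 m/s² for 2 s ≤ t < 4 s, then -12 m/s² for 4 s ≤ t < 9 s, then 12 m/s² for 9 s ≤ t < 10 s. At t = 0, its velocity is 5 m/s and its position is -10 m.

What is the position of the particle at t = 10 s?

On each constant-a segment, Δv = aΔt and Δx = v₀Δt + ½aΔt²; chain segment to segment.
0–2 s: v starts 5 m/s; Δx = 5·2 + ½·3·2² = 16 m; v ends 11 m/s.
2–4 s: v starts 11 m/s; Δx = 11·2 + ½·-11·2² = 0 m; v ends -11 m/s.
4–9 s: v starts -11 m/s; Δx = -11·5 + ½·-12·5² = -205 m; v ends -71 m/s.
9–10 s: v starts -71 m/s; Δx = -71·1 + ½·12·1² = -65 m; v ends -59 m/s.
x(10) = -10 + Σ Δx = -264 m.

-264 m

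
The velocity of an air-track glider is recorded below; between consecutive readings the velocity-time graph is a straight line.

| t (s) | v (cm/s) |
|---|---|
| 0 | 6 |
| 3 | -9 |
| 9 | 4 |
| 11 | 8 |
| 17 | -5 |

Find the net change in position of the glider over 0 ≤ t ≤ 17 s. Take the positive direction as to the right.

1.5 cm

Net displacement equals the area under the velocity-time graph (areas below the axis count negative).
0–3 s: ½(6 + -9)(3) = -4.5 cm
3–9 s: ½(-9 + 4)(6) = -15 cm
9–11 s: ½(4 + 8)(2) = 12 cm
11–17 s: ½(8 + -5)(6) = 9 cm
Net displacement = 1.5 cm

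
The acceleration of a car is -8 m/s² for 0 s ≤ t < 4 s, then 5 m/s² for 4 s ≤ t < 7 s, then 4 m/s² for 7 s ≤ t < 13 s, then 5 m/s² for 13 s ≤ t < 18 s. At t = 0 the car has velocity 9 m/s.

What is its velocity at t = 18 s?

41 m/s

Δv equals the area under the a-t graph; then v = v₀ + Δv.
0–4 s: -8 × 4 = -32 m/s
4–7 s: 5 × 3 = 15 m/s
7–13 s: 4 × 6 = 24 m/s
13–18 s: 5 × 5 = 25 m/s
Δv = 32 m/s, so v(18) = 9 + (32) = 41 m/s.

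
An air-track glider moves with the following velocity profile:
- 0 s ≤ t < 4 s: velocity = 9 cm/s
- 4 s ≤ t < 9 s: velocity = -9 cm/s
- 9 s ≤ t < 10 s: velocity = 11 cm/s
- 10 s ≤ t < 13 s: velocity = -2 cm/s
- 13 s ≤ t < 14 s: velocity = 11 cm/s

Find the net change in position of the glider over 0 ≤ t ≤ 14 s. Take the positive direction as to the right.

7 cm

Displacement is the signed area under the v-t curve.
0–4 s: 9 × 4 = 36 cm
4–9 s: -9 × 5 = -45 cm
9–10 s: 11 × 1 = 11 cm
10–13 s: -2 × 3 = -6 cm
13–14 s: 11 × 1 = 11 cm
Net displacement = 7 cm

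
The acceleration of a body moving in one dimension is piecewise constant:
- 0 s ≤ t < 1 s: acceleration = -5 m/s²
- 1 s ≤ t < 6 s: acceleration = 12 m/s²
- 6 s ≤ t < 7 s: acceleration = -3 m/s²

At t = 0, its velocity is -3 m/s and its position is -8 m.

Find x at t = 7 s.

On each constant-a segment, Δv = aΔt and Δx = v₀Δt + ½aΔt²; chain segment to segment.
0–1 s: v starts -3 m/s; Δx = -3·1 + ½·-5·1² = -5.5 m; v ends -8 m/s.
1–6 s: v starts -8 m/s; Δx = -8·5 + ½·12·5² = 110 m; v ends 52 m/s.
6–7 s: v starts 52 m/s; Δx = 52·1 + ½·-3·1² = 50.5 m; v ends 49 m/s.
x(7) = -8 + Σ Δx = 147 m.

147 m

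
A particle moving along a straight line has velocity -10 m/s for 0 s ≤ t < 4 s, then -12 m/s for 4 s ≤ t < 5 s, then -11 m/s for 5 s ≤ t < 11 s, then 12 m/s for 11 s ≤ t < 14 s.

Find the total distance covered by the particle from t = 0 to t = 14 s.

154 m

Total distance travelled is ∫|v| dt — sum the magnitudes of each area piece.
0–4 s: |-10| × 4 = 40 m
4–5 s: |-12| × 1 = 12 m
5–11 s: |-11| × 6 = 66 m
11–14 s: |12| × 3 = 36 m
Total distance = 154 m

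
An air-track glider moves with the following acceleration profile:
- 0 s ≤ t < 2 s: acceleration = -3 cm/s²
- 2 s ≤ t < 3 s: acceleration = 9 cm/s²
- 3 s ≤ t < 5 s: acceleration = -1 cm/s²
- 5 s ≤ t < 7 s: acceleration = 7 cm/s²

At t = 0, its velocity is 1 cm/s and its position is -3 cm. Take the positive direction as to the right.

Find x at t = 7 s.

16.5 cm

On each constant-a segment, Δv = aΔt and Δx = v₀Δt + ½aΔt²; chain segment to segment.
0–2 s: v starts 1 cm/s; Δx = 1·2 + ½·-3·2² = -4 cm; v ends -5 cm/s.
2–3 s: v starts -5 cm/s; Δx = -5·1 + ½·9·1² = -0.5 cm; v ends 4 cm/s.
3–5 s: v starts 4 cm/s; Δx = 4·2 + ½·-1·2² = 6 cm; v ends 2 cm/s.
5–7 s: v starts 2 cm/s; Δx = 2·2 + ½·7·2² = 18 cm; v ends 16 cm/s.
x(7) = -3 + Σ Δx = 16.5 cm.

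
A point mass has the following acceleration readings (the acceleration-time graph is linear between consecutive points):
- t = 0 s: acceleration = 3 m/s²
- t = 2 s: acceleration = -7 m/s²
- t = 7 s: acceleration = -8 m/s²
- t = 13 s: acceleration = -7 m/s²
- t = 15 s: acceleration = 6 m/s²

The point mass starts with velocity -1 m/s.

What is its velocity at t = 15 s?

Δv equals the area under the a-t graph; then v = v₀ + Δv.
0–2 s: ½(3 + -7)(2) = -4 m/s
2–7 s: ½(-7 + -8)(5) = -37.5 m/s
7–13 s: ½(-8 + -7)(6) = -45 m/s
13–15 s: ½(-7 + 6)(2) = -1 m/s
Δv = -87.5 m/s, so v(15) = -1 + (-87.5) = -88.5 m/s.

-88.5 m/s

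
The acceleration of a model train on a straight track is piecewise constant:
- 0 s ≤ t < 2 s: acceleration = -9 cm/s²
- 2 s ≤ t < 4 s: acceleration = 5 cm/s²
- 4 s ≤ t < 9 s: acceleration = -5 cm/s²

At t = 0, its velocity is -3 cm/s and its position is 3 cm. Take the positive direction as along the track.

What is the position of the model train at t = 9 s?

-170.5 cm

On each constant-a segment, Δv = aΔt and Δx = v₀Δt + ½aΔt²; chain segment to segment.
0–2 s: v starts -3 cm/s; Δx = -3·2 + ½·-9·2² = -24 cm; v ends -21 cm/s.
2–4 s: v starts -21 cm/s; Δx = -21·2 + ½·5·2² = -32 cm; v ends -11 cm/s.
4–9 s: v starts -11 cm/s; Δx = -11·5 + ½·-5·5² = -117.5 cm; v ends -36 cm/s.
x(9) = 3 + Σ Δx = -170.5 cm.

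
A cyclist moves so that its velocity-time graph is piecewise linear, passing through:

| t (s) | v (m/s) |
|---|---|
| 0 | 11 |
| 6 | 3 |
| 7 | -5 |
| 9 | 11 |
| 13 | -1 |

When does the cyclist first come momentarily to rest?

v changes sign on 6–7 s (from 3 to -5); the graph is linear there, so v = 0 at t = 6 + (-3)·(7 − 6)/(-5 − 3) = 6.375 s.

t = 6.375 s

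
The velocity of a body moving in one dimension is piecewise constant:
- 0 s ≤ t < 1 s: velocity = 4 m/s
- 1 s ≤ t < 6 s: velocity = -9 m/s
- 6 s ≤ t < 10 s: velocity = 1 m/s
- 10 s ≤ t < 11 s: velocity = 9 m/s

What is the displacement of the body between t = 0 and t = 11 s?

-28 m

Net displacement equals the area under the velocity-time graph (areas below the axis count negative).
0–1 s: 4 × 1 = 4 m
1–6 s: -9 × 5 = -45 m
6–10 s: 1 × 4 = 4 m
10–11 s: 9 × 1 = 9 m
Net displacement = -28 m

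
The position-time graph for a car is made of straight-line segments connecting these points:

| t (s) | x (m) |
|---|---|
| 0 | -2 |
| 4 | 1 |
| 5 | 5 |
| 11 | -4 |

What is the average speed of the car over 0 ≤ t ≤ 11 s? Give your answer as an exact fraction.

16/11 m/s

Average speed = (total path length)/(elapsed time); on a piecewise-linear x-t graph the path length is Σ|Δx|.
0–4 s: |Δx| = |1 − -2| = 3 m
4–5 s: |Δx| = |5 − 1| = 4 m
5–11 s: |Δx| = |-4 − 5| = 9 m
Total path = 16 m; average speed = 16/11 = 16/11 m/s.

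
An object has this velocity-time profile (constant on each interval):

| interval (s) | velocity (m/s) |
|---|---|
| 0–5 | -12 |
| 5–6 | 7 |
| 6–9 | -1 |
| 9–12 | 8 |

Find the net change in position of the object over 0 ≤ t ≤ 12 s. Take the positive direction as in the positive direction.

-32 m

Net displacement equals the area under the velocity-time graph (areas below the axis count negative).
0–5 s: -12 × 5 = -60 m
5–6 s: 7 × 1 = 7 m
6–9 s: -1 × 3 = -3 m
9–12 s: 8 × 3 = 24 m
Net displacement = -32 m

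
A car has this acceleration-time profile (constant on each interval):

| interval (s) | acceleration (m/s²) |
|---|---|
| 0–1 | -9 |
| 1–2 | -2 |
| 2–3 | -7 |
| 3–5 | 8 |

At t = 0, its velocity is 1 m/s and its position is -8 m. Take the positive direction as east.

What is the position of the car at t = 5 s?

On each constant-a segment, Δv = aΔt and Δx = v₀Δt + ½aΔt²; chain segment to segment.
0–1 s: v starts 1 m/s; Δx = 1·1 + ½·-9·1² = -3.5 m; v ends -8 m/s.
1–2 s: v starts -8 m/s; Δx = -8·1 + ½·-2·1² = -9 m; v ends -10 m/s.
2–3 s: v starts -10 m/s; Δx = -10·1 + ½·-7·1² = -13.5 m; v ends -17 m/s.
3–5 s: v starts -17 m/s; Δx = -17·2 + ½·8·2² = -18 m; v ends -1 m/s.
x(5) = -8 + Σ Δx = -52 m.

-52 m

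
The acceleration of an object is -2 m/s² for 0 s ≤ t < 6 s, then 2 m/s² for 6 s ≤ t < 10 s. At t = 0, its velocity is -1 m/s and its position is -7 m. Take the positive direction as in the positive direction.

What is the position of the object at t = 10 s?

-85 m

On each constant-a segment, Δv = aΔt and Δx = v₀Δt + ½aΔt²; chain segment to segment.
0–6 s: v starts -1 m/s; Δx = -1·6 + ½·-2·6² = -42 m; v ends -13 m/s.
6–10 s: v starts -13 m/s; Δx = -13·4 + ½·2·4² = -36 m; v ends -5 m/s.
x(10) = -7 + Σ Δx = -85 m.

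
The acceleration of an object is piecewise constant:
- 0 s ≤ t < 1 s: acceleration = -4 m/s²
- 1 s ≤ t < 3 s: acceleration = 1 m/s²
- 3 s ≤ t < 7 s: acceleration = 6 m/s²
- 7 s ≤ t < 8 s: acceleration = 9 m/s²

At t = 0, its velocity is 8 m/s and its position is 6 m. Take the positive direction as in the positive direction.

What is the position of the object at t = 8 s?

On each constant-a segment, Δv = aΔt and Δx = v₀Δt + ½aΔt²; chain segment to segment.
0–1 s: v starts 8 m/s; Δx = 8·1 + ½·-4·1² = 6 m; v ends 4 m/s.
1–3 s: v starts 4 m/s; Δx = 4·2 + ½·1·2² = 10 m; v ends 6 m/s.
3–7 s: v starts 6 m/s; Δx = 6·4 + ½·6·4² = 72 m; v ends 30 m/s.
7–8 s: v starts 30 m/s; Δx = 30·1 + ½·9·1² = 34.5 m; v ends 39 m/s.
x(8) = 6 + Σ Δx = 128.5 m.

128.5 m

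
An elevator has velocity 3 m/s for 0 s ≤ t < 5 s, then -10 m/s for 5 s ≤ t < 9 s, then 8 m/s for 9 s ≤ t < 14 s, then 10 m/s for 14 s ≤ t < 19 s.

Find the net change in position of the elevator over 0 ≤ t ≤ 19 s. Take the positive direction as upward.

Net displacement equals the area under the velocity-time graph (areas below the axis count negative).
0–5 s: 3 × 5 = 15 m
5–9 s: -10 × 4 = -40 m
9–14 s: 8 × 5 = 40 m
14–19 s: 10 × 5 = 50 m
Net displacement = 65 m

65 m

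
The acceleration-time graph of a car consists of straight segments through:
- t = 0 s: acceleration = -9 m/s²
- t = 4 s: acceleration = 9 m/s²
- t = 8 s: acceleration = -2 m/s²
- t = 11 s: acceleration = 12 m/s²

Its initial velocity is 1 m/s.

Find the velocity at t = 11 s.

Δv equals the area under the a-t graph; then v = v₀ + Δv.
0–4 s: ½(-9 + 9)(4) = 0 m/s
4–8 s: ½(9 + -2)(4) = 14 m/s
8–11 s: ½(-2 + 12)(3) = 15 m/s
Δv = 29 m/s, so v(11) = 1 + (29) = 30 m/s.

30 m/s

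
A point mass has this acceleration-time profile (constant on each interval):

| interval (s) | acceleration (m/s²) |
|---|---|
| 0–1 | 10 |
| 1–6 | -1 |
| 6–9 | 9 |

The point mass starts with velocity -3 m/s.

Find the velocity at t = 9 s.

29 m/s

Δv equals the area under the a-t graph; then v = v₀ + Δv.
0–1 s: 10 × 1 = 10 m/s
1–6 s: -1 × 5 = -5 m/s
6–9 s: 9 × 3 = 27 m/s
Δv = 32 m/s, so v(9) = -3 + (32) = 29 m/s.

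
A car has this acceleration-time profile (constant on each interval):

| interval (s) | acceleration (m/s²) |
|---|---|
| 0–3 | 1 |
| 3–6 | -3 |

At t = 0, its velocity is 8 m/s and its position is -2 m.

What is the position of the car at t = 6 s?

On each constant-a segment, Δv = aΔt and Δx = v₀Δt + ½aΔt²; chain segment to segment.
0–3 s: v starts 8 m/s; Δx = 8·3 + ½·1·3² = 28.5 m; v ends 11 m/s.
3–6 s: v starts 11 m/s; Δx = 11·3 + ½·-3·3² = 19.5 m; v ends 2 m/s.
x(6) = -2 + Σ Δx = 46 m.

46 m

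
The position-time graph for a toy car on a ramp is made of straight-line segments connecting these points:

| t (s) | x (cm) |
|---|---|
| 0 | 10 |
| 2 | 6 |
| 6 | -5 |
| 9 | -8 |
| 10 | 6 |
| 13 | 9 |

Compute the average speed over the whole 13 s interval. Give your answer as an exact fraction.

35/13 cm/s

Average speed = (total path length)/(elapsed time); on a piecewise-linear x-t graph the path length is Σ|Δx|.
0–2 s: |Δx| = |6 − 10| = 4 cm
2–6 s: |Δx| = |-5 − 6| = 11 cm
6–9 s: |Δx| = |-8 − -5| = 3 cm
9–10 s: |Δx| = |6 − -8| = 14 cm
10–13 s: |Δx| = |9 − 6| = 3 cm
Total path = 35 cm; average speed = 35/13 = 35/13 cm/s.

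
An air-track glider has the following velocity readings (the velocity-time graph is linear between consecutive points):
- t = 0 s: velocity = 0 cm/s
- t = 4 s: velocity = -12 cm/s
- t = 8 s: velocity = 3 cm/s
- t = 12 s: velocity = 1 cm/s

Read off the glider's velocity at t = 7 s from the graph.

On 4–8 s the graph is linear from -12 to 3 cm/s: v(7) = -12 + (3 − -12)·(7 − 4)/(8 − 4) = -0.75 cm/s.

-0.75 cm/s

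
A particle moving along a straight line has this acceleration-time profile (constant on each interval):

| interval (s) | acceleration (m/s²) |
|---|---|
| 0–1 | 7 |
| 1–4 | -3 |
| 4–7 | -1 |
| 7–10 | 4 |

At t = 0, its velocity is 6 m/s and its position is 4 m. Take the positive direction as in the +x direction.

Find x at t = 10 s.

On each constant-a segment, Δv = aΔt and Δx = v₀Δt + ½aΔt²; chain segment to segment.
0–1 s: v starts 6 m/s; Δx = 6·1 + ½·7·1² = 9.5 m; v ends 13 m/s.
1–4 s: v starts 13 m/s; Δx = 13·3 + ½·-3·3² = 25.5 m; v ends 4 m/s.
4–7 s: v starts 4 m/s; Δx = 4·3 + ½·-1·3² = 7.5 m; v ends 1 m/s.
7–10 s: v starts 1 m/s; Δx = 1·3 + ½·4·3² = 21 m; v ends 13 m/s.
x(10) = 4 + Σ Δx = 67.5 m.

67.5 m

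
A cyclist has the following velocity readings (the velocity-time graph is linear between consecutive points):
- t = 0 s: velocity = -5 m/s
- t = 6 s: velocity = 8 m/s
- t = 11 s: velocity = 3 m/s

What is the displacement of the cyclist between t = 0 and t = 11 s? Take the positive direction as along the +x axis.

Net displacement equals the area under the velocity-time graph (areas below the axis count negative).
0–6 s: ½(-5 + 8)(6) = 9 m
6–11 s: ½(8 + 3)(5) = 27.5 m
Net displacement = 36.5 m

36.5 m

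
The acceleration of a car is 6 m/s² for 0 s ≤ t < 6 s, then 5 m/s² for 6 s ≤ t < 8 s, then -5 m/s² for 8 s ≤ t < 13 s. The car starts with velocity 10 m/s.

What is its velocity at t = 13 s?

Δv equals the area under the a-t graph; then v = v₀ + Δv.
0–6 s: 6 × 6 = 36 m/s
6–8 s: 5 × 2 = 10 m/s
8–13 s: -5 × 5 = -25 m/s
Δv = 21 m/s, so v(13) = 10 + (21) = 31 m/s.

31 m/s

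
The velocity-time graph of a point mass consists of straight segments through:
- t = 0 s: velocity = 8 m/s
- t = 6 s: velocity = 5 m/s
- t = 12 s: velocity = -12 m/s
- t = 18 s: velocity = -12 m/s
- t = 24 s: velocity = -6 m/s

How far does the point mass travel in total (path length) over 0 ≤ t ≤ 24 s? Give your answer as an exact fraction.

Total distance travelled is ∫|v| dt — sum the magnitudes of each area piece.
0–6 s: |½(8 + 5)(6)| = 39 m
6–12 s: v = 0 at t = 132/17 s; triangle areas 75/17 + 432/17 = 507/17 m
12–18 s: |-12| × 6 = 72 m
18–24 s: |½(-12 + -6)(6)| = 54 m
Total distance = 3312/17 m

3312/17 m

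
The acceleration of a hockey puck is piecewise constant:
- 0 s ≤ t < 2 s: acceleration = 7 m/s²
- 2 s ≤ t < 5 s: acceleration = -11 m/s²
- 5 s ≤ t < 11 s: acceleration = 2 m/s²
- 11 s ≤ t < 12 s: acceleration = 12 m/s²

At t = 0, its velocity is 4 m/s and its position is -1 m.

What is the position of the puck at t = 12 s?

On each constant-a segment, Δv = aΔt and Δx = v₀Δt + ½aΔt²; chain segment to segment.
0–2 s: v starts 4 m/s; Δx = 4·2 + ½·7·2² = 22 m; v ends 18 m/s.
2–5 s: v starts 18 m/s; Δx = 18·3 + ½·-11·3² = 4.5 m; v ends -15 m/s.
5–11 s: v starts -15 m/s; Δx = -15·6 + ½·2·6² = -54 m; v ends -3 m/s.
11–12 s: v starts -3 m/s; Δx = -3·1 + ½·12·1² = 3 m; v ends 9 m/s.
x(12) = -1 + Σ Δx = -25.5 m.

-25.5 m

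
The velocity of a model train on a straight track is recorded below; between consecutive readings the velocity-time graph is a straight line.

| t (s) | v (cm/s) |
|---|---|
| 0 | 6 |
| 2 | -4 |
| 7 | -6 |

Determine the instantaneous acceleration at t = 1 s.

Acceleration is the slope of the v-t graph on 0–2 s: (-4 − 6)/(2 − 0) = -5 cm/s².

-5 cm/s²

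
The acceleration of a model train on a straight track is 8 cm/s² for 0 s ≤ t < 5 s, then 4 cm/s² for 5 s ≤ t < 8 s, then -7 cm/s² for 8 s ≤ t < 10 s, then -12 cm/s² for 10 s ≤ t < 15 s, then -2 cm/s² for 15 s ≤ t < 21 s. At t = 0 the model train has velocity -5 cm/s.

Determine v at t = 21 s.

-39 cm/s

Δv equals the area under the a-t graph; then v = v₀ + Δv.
0–5 s: 8 × 5 = 40 cm/s
5–8 s: 4 × 3 = 12 cm/s
8–10 s: -7 × 2 = -14 cm/s
10–15 s: -12 × 5 = -60 cm/s
15–21 s: -2 × 6 = -12 cm/s
Δv = -34 cm/s, so v(21) = -5 + (-34) = -39 cm/s.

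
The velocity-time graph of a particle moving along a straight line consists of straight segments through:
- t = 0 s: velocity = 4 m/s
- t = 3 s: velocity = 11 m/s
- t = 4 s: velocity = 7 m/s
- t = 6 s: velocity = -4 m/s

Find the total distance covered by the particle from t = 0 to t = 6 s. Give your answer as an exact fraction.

Distance (not displacement) is the total path length: add the absolute areas under v-t.
0–3 s: |½(4 + 11)(3)| = 22.5 m
3–4 s: |½(11 + 7)(1)| = 9 m
4–6 s: v = 0 at t = 58/11 s; triangle areas 49/11 + 16/11 = 65/11 m
Total distance = 823/22 m

823/22 m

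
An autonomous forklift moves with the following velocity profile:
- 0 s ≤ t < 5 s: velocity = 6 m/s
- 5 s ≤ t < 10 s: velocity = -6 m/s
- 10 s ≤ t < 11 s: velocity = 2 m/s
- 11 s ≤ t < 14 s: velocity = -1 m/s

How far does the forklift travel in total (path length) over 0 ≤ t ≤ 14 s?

65 m

Total distance travelled is ∫|v| dt — sum the magnitudes of each area piece.
0–5 s: |6| × 5 = 30 m
5–10 s: |-6| × 5 = 30 m
10–11 s: |2| × 1 = 2 m
11–14 s: |-1| × 3 = 3 m
Total distance = 65 m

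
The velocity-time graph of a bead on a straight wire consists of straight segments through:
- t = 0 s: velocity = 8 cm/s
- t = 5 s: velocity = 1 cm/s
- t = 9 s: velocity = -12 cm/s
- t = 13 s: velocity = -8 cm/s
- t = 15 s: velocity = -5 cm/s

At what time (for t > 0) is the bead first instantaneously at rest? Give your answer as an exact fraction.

v changes sign on 5–9 s (from 1 to -12); the graph is linear there, so v = 0 at t = 5 + (-1)·(9 − 5)/(-12 − 1) = 69/13 s.

t = 69/13 s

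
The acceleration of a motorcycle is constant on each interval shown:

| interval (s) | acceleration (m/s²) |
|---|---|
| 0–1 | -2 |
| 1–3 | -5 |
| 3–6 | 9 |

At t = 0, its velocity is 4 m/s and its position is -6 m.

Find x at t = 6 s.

On each constant-a segment, Δv = aΔt and Δx = v₀Δt + ½aΔt²; chain segment to segment.
0–1 s: v starts 4 m/s; Δx = 4·1 + ½·-2·1² = 3 m; v ends 2 m/s.
1–3 s: v starts 2 m/s; Δx = 2·2 + ½·-5·2² = -6 m; v ends -8 m/s.
3–6 s: v starts -8 m/s; Δx = -8·3 + ½·9·3² = 16.5 m; v ends 19 m/s.
x(6) = -6 + Σ Δx = 7.5 m.

7.5 m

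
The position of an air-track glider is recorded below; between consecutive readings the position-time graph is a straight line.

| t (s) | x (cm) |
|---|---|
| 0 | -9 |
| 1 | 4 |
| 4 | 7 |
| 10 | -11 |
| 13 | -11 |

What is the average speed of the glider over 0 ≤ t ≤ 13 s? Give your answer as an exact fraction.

Average speed = (total path length)/(elapsed time); on a piecewise-linear x-t graph the path length is Σ|Δx|.
0–1 s: |Δx| = |4 − -9| = 13 cm
1–4 s: |Δx| = |7 − 4| = 3 cm
4–10 s: |Δx| = |-11 − 7| = 18 cm
10–13 s: |Δx| = |-11 − -11| = 0 cm
Total path = 34 cm; average speed = 34/13 = 34/13 cm/s.

34/13 cm/s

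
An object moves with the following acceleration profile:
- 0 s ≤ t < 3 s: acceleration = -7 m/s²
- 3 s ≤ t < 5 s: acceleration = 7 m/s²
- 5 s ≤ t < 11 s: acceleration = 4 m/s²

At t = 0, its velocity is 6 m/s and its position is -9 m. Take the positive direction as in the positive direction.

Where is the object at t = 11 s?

27.5 m

On each constant-a segment, Δv = aΔt and Δx = v₀Δt + ½aΔt²; chain segment to segment.
0–3 s: v starts 6 m/s; Δx = 6·3 + ½·-7·3² = -13.5 m; v ends -15 m/s.
3–5 s: v starts -15 m/s; Δx = -15·2 + ½·7·2² = -16 m; v ends -1 m/s.
5–11 s: v starts -1 m/s; Δx = -1·6 + ½·4·6² = 66 m; v ends 23 m/s.
x(11) = -9 + Σ Δx = 27.5 m.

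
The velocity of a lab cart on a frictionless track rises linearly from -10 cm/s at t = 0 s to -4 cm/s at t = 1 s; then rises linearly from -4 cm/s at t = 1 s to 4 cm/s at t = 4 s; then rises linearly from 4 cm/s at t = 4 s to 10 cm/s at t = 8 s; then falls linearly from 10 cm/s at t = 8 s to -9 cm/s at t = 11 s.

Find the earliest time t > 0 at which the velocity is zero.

v changes sign on 1–4 s (from -4 to 4); the graph is linear there, so v = 0 at t = 1 + (4)·(4 − 1)/(4 − -4) = 2.5 s.

t = 2.5 s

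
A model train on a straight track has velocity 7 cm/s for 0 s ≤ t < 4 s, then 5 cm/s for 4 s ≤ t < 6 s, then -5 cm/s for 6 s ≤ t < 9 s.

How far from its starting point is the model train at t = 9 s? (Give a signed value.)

23 cm

Displacement is the signed area under the v-t curve.
0–4 s: 7 × 4 = 28 cm
4–6 s: 5 × 2 = 10 cm
6–9 s: -5 × 3 = -15 cm
Net displacement = 23 cm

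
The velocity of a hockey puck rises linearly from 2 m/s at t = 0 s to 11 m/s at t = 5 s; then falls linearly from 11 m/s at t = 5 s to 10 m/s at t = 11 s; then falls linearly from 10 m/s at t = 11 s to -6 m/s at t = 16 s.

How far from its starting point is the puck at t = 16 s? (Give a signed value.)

Net displacement equals the area under the velocity-time graph (areas below the axis count negative).
0–5 s: ½(2 + 11)(5) = 32.5 m
5–11 s: ½(11 + 10)(6) = 63 m
11–16 s: ½(10 + -6)(5) = 10 m
Net displacement = 105.5 m

105.5 m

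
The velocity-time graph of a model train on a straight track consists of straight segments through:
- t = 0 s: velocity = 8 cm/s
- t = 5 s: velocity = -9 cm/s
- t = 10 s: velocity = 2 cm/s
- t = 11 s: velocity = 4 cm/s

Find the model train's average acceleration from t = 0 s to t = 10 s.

-0.6 cm/s²

Average acceleration = Δv/Δt = (2 − 8)/(10 − 0) = -0.6 cm/s².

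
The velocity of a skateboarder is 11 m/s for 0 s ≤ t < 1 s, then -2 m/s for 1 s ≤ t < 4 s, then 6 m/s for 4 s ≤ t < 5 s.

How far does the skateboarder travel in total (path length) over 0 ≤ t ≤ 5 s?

23 m

Total distance travelled is ∫|v| dt — sum the magnitudes of each area piece.
0–1 s: |11| × 1 = 11 m
1–4 s: |-2| × 3 = 6 m
4–5 s: |6| × 1 = 6 m
Total distance = 23 m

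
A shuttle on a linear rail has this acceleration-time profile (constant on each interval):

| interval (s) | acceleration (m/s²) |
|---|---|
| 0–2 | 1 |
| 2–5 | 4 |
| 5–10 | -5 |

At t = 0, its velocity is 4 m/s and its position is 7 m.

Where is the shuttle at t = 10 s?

On each constant-a segment, Δv = aΔt and Δx = v₀Δt + ½aΔt²; chain segment to segment.
0–2 s: v starts 4 m/s; Δx = 4·2 + ½·1·2² = 10 m; v ends 6 m/s.
2–5 s: v starts 6 m/s; Δx = 6·3 + ½·4·3² = 36 m; v ends 18 m/s.
5–10 s: v starts 18 m/s; Δx = 18·5 + ½·-5·5² = 27.5 m; v ends -7 m/s.
x(10) = 7 + Σ Δx = 80.5 m.

80.5 m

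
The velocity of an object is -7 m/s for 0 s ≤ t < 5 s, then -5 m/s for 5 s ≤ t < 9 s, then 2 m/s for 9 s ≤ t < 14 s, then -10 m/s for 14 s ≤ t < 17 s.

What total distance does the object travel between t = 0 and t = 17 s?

Distance (not displacement) is the total path length: add the absolute areas under v-t.
0–5 s: |-7| × 5 = 35 m
5–9 s: |-5| × 4 = 20 m
9–14 s: |2| × 5 = 10 m
14–17 s: |-10| × 3 = 30 m
Total distance = 95 m

95 m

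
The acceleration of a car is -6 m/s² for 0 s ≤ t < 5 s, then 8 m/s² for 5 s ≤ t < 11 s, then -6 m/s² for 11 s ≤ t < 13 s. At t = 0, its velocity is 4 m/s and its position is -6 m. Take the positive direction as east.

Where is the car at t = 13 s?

-41 m

On each constant-a segment, Δv = aΔt and Δx = v₀Δt + ½aΔt²; chain segment to segment.
0–5 s: v starts 4 m/s; Δx = 4·5 + ½·-6·5² = -55 m; v ends -26 m/s.
5–11 s: v starts -26 m/s; Δx = -26·6 + ½·8·6² = -12 m; v ends 22 m/s.
11–13 s: v starts 22 m/s; Δx = 22·2 + ½·-6·2² = 32 m; v ends 10 m/s.
x(13) = -6 + Σ Δx = -41 m.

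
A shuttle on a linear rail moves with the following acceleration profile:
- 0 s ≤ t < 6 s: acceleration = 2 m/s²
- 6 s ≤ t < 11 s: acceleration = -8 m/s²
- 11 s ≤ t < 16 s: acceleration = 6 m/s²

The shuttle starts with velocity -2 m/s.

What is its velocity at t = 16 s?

0 m/s

Δv equals the area under the a-t graph; then v = v₀ + Δv.
0–6 s: 2 × 6 = 12 m/s
6–11 s: -8 × 5 = -40 m/s
11–16 s: 6 × 5 = 30 m/s
Δv = 2 m/s, so v(16) = -2 + (2) = 0 m/s.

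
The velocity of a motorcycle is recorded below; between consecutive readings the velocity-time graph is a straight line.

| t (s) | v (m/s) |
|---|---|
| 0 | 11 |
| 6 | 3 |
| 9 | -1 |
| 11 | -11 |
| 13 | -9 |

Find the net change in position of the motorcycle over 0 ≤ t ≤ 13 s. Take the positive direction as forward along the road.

13 m

Net displacement equals the area under the velocity-time graph (areas below the axis count negative).
0–6 s: ½(11 + 3)(6) = 42 m
6–9 s: ½(3 + -1)(3) = 3 m
9–11 s: ½(-1 + -11)(2) = -12 m
11–13 s: ½(-11 + -9)(2) = -20 m
Net displacement = 13 m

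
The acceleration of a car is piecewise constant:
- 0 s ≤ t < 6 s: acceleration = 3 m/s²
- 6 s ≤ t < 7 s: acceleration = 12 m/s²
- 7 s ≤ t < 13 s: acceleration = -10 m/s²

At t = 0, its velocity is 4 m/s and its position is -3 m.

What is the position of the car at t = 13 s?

On each constant-a segment, Δv = aΔt and Δx = v₀Δt + ½aΔt²; chain segment to segment.
0–6 s: v starts 4 m/s; Δx = 4·6 + ½·3·6² = 78 m; v ends 22 m/s.
6–7 s: v starts 22 m/s; Δx = 22·1 + ½·12·1² = 28 m; v ends 34 m/s.
7–13 s: v starts 34 m/s; Δx = 34·6 + ½·-10·6² = 24 m; v ends -26 m/s.
x(13) = -3 + Σ Δx = 127 m.

127 m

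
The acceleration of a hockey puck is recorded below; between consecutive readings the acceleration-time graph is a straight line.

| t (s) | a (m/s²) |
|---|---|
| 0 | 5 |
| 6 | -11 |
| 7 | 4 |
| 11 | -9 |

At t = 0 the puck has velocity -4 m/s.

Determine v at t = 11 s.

-35.5 m/s

Δv equals the area under the a-t graph; then v = v₀ + Δv.
0–6 s: ½(5 + -11)(6) = -18 m/s
6–7 s: ½(-11 + 4)(1) = -3.5 m/s
7–11 s: ½(4 + -9)(4) = -10 m/s
Δv = -31.5 m/s, so v(11) = -4 + (-31.5) = -35.5 m/s.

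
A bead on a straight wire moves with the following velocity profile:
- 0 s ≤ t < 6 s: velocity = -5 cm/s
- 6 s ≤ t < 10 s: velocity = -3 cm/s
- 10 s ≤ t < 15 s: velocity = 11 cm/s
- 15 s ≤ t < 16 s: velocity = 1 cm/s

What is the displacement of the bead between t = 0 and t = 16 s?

Net displacement equals the area under the velocity-time graph (areas below the axis count negative).
0–6 s: -5 × 6 = -30 cm
6–10 s: -3 × 4 = -12 cm
10–15 s: 11 × 5 = 55 cm
15–16 s: 1 × 1 = 1 cm
Net displacement = 14 cm

14 cm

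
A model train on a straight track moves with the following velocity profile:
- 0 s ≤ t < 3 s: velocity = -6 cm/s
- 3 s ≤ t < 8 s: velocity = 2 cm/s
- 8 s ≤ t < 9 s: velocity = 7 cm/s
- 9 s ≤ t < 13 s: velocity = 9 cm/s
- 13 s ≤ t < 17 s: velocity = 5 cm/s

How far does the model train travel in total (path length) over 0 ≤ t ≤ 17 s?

Distance (not displacement) is the total path length: add the absolute areas under v-t.
0–3 s: |-6| × 3 = 18 cm
3–8 s: |2| × 5 = 10 cm
8–9 s: |7| × 1 = 7 cm
9–13 s: |9| × 4 = 36 cm
13–17 s: |5| × 4 = 20 cm
Total distance = 91 cm

91 cm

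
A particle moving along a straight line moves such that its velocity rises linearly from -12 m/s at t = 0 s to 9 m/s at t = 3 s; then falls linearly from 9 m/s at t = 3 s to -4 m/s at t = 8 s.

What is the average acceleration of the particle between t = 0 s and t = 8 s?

1 m/s²

Average acceleration = Δv/Δt = (-4 − -12)/(8 − 0) = 1 m/s².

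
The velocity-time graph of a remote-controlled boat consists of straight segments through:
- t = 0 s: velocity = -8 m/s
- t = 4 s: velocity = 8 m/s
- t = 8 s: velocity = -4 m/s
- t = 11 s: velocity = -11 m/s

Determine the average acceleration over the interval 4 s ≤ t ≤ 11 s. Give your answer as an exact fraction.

Average acceleration = Δv/Δt = (-11 − 8)/(11 − 4) = -19/7 m/s².

-19/7 m/s²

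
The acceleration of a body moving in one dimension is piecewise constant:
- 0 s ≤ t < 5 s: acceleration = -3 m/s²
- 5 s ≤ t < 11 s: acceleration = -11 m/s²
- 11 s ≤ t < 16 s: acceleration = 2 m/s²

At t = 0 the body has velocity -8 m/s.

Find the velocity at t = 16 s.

-79 m/s

Δv equals the area under the a-t graph; then v = v₀ + Δv.
0–5 s: -3 × 5 = -15 m/s
5–11 s: -11 × 6 = -66 m/s
11–16 s: 2 × 5 = 10 m/s
Δv = -71 m/s, so v(16) = -8 + (-71) = -79 m/s.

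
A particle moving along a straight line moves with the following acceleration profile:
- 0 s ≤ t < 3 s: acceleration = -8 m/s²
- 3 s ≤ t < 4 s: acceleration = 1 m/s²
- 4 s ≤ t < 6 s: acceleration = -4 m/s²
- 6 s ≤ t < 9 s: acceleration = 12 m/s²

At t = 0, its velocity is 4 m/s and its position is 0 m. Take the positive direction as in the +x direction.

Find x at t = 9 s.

-116.5 m

On each constant-a segment, Δv = aΔt and Δx = v₀Δt + ½aΔt²; chain segment to segment.
0–3 s: v starts 4 m/s; Δx = 4·3 + ½·-8·3² = -24 m; v ends -20 m/s.
3–4 s: v starts -20 m/s; Δx = -20·1 + ½·1·1² = -19.5 m; v ends -19 m/s.
4–6 s: v starts -19 m/s; Δx = -19·2 + ½·-4·2² = -46 m; v ends -27 m/s.
6–9 s: v starts -27 m/s; Δx = -27·3 + ½·12·3² = -27 m; v ends 9 m/s.
x(9) = 0 + Σ Δx = -116.5 m.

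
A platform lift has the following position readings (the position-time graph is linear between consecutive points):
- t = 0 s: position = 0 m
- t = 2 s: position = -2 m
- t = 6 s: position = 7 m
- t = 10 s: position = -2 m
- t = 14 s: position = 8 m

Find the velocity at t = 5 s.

Velocity is the slope of the x-t graph on 2–6 s: (7 − -2)/(6 − 2) = 2.25 m/s.

2.25 m/s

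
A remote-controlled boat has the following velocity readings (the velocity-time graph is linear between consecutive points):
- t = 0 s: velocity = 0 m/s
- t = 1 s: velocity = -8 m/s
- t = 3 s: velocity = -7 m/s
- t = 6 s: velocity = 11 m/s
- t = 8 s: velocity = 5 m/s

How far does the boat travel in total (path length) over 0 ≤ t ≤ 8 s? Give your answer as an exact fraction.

295/6 m

Distance (not displacement) is the total path length: add the absolute areas under v-t.
0–1 s: |½(0 + -8)(1)| = 4 m
1–3 s: |½(-8 + -7)(2)| = 15 m
3–6 s: v = 0 at t = 25/6 s; triangle areas 49/12 + 121/12 = 85/6 m
6–8 s: |½(11 + 5)(2)| = 16 m
Total distance = 295/6 m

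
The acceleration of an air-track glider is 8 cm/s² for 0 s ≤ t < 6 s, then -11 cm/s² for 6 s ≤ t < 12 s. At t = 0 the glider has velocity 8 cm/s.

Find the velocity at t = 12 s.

-10 cm/s

Δv equals the area under the a-t graph; then v = v₀ + Δv.
0–6 s: 8 × 6 = 48 cm/s
6–12 s: -11 × 6 = -66 cm/s
Δv = -18 cm/s, so v(12) = 8 + (-18) = -10 cm/s.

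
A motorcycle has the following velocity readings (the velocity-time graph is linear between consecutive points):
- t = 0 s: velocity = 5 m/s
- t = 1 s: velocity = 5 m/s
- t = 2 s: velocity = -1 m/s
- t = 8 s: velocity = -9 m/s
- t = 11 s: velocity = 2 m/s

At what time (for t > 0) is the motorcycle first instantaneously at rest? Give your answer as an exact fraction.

v changes sign on 1–2 s (from 5 to -1); the graph is linear there, so v = 0 at t = 1 + (-5)·(2 − 1)/(-1 − 5) = 11/6 s.

t = 11/6 s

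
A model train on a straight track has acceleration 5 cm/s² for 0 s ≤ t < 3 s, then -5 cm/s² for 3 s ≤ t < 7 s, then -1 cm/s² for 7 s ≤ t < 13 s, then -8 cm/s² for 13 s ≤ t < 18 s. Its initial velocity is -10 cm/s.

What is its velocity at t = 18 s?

-61 cm/s

Δv equals the area under the a-t graph; then v = v₀ + Δv.
0–3 s: 5 × 3 = 15 cm/s
3–7 s: -5 × 4 = -20 cm/s
7–13 s: -1 × 6 = -6 cm/s
13–18 s: -8 × 5 = -40 cm/s
Δv = -51 cm/s, so v(18) = -10 + (-51) = -61 cm/s.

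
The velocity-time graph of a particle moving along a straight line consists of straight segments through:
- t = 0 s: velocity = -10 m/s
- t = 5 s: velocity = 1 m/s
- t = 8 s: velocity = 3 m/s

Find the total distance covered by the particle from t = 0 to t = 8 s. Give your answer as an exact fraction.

637/22 m

Distance (not displacement) is the total path length: add the absolute areas under v-t.
0–5 s: v = 0 at t = 50/11 s; triangle areas 250/11 + 5/22 = 505/22 m
5–8 s: |½(1 + 3)(3)| = 6 m
Total distance = 637/22 m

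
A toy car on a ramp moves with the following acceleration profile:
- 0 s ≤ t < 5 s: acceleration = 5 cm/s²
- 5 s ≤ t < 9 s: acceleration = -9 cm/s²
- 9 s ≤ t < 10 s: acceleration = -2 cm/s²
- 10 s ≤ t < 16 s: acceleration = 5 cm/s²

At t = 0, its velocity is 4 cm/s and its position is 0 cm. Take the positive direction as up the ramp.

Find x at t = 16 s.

154.5 cm

On each constant-a segment, Δv = aΔt and Δx = v₀Δt + ½aΔt²; chain segment to segment.
0–5 s: v starts 4 cm/s; Δx = 4·5 + ½·5·5² = 82.5 cm; v ends 29 cm/s.
5–9 s: v starts 29 cm/s; Δx = 29·4 + ½·-9·4² = 44 cm; v ends -7 cm/s.
9–10 s: v starts -7 cm/s; Δx = -7·1 + ½·-2·1² = -8 cm; v ends -9 cm/s.
10–16 s: v starts -9 cm/s; Δx = -9·6 + ½·5·6² = 36 cm; v ends 21 cm/s.
x(16) = 0 + Σ Δx = 154.5 cm.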